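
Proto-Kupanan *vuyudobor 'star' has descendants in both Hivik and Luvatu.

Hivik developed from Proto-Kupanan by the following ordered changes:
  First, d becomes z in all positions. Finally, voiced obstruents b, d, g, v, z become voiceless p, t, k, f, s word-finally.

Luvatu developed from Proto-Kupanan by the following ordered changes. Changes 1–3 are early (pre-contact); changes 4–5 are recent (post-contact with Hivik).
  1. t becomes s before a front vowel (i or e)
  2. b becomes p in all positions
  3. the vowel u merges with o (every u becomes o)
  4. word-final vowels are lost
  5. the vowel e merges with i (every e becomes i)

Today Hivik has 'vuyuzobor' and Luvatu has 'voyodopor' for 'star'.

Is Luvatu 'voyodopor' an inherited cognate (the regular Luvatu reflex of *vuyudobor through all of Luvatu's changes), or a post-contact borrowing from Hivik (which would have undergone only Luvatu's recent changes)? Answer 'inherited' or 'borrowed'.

inherited

If inherited, *vuyudobor would pass through all of Luvatu's changes:
Luvatu: *vuyudobor
  vuyudobor (rule 1 does not apply)
  vuyudobor → vuyudopor   [unconditioned shift]
  vuyudopor → voyodopor   [vowel merger]
  voyodopor (rule 4 does not apply)
  voyodopor (rule 5 does not apply)
  giving Luvatu voyodopor.
If borrowed from Hivik 'vuyuzobor' after the early changes, it would undergo only the recent ones:
  rule 4 (apocope): no change (vuyuzobor)
  rule 5 (vowel merger): no change (vuyuzobor)
  ⇒ as a loan: vuyuzobor
Luvatu 'voyodopor' matches the inherited outcome exactly, so it is an inherited cognate, not a loan.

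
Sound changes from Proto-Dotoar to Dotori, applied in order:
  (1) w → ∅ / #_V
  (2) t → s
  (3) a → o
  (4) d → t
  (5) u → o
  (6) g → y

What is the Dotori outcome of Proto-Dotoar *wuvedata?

ovetoso

Dotori: *wuvedata
  wuvedata → uvedata   [glide loss]
  uvedata → uvedasa   [unconditioned shift]
  uvedasa → uvedoso   [vowel merger]
  uvedoso → uvetoso   [unconditioned shift]
  uvetoso → ovetoso   [vowel merger]
  ovetoso (rule 6 does not apply)
  giving Dotori ovetoso.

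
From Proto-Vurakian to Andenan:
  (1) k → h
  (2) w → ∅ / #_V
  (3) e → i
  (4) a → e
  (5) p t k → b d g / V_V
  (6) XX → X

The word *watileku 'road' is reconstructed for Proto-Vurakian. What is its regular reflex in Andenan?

edilihu

Andenan: *watileku
  watileku → watilehu   [unconditioned shift]
  watilehu → atilehu   [glide loss]
  atilehu → atilihu   [vowel merger]
  atilihu → etilihu   [vowel merger]
  etilihu → edilihu   [intervocalic voicing]
  edilihu (rule 6 does not apply)
  giving Andenan edilihu.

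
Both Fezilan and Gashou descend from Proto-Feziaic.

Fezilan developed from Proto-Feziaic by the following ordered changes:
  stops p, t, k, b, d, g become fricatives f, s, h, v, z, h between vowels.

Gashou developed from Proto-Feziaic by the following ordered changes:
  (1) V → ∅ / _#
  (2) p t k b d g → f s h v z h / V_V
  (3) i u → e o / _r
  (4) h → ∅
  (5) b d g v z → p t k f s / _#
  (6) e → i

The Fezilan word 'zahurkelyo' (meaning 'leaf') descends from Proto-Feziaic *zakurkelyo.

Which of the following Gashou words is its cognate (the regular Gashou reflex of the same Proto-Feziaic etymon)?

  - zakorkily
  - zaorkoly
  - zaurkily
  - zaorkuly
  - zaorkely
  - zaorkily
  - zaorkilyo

zaorkily

Gashou: start from *zakurkelyo.
  rule 1 (apocope): zakurkelyo → zakurkely
  rule 2 (intervocalic lenition): zakurkely → zahurkely
  rule 3 (pre-rhotic lowering): zahurkely → zahorkely
  rule 4 (h-loss): zahorkely → zaorkely
  rule 5: no change — zaorkely
  rule 6 (vowel merger): zaorkely → zaorkily
  ⇒ Gashou zaorkily
Only 'zaorkily' matches the regular Gashou development of *zakurkelyo.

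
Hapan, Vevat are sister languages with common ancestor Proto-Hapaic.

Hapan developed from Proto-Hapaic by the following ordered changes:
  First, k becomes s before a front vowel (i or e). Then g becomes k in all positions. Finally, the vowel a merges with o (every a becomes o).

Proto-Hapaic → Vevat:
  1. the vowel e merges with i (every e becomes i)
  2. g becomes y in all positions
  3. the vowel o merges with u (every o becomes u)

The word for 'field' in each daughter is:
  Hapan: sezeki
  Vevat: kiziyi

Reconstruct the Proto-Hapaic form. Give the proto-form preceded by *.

*kezegi

Position 2: Hapan has e, Vevat has i. Hapan preserves e here (none of its changes turn any other segment into e), so the proto-segment is *e.
Position 4: Hapan has e, Vevat has i. Hapan preserves e here (none of its changes turn any other segment into e), so the proto-segment is *e.
Position 5: Hapan has k, Vevat has y. Taking the neighbouring segments as reconstructed: Hapan k can only go back to *g; Vevat y could go back to *g or *y — the one source consistent with every daughter is *g.
Verify the candidate proto-form against each daughter:
Hapan: *kezegi > sezegi > sezeki  (by palatalisation, unconditioned shift)
Vevat: *kezegi > kizigi > kiziyi  (by vowel merger, unconditioned shift)
Only *kezegi yields all of Hapan sezeki, Vevat kiziyi.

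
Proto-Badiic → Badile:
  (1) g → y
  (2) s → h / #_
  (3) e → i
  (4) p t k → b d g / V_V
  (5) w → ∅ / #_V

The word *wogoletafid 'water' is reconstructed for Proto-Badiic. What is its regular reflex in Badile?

Badile: start from *wogoletafid.
  rule 1 (unconditioned shift): wogoletafid → woyoletafid
  rule 2: no change — woyoletafid
  rule 3 (vowel merger): woyoletafid → woyolitafid
  rule 4 (intervocalic voicing): woyolitafid → woyolidafid
  rule 5 (glide loss): woyolidafid → oyolidafid
  ⇒ Badile oyolidafid

oyolidafid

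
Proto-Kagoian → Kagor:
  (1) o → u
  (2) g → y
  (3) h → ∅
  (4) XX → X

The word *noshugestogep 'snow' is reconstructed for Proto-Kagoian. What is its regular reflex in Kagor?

Kagor: start from *noshugestogep.
  rule 1 (vowel merger): noshugestogep → nushugestugep
  rule 2 (unconditioned shift): nushugestugep → nushuyestuyep
  rule 3 (h-loss): nushuyestuyep → nusuyestuyep
  rule 4: no change — nusuyestuyep
  ⇒ Kagor nusuyestuyep

nusuyestuyep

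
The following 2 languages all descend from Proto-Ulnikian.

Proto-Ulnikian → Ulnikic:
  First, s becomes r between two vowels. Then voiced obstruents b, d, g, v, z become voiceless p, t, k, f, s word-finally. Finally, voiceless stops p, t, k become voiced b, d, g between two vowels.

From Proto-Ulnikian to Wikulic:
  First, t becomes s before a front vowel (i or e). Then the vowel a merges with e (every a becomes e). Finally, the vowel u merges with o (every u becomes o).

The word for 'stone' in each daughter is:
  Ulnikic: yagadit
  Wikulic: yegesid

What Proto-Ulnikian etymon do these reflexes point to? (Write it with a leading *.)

Position 5: Ulnikic has d, Wikulic has s. Taking the neighbouring segments as reconstructed: Ulnikic d could go back to *t or *d; Wikulic s could go back to *t or *s — the one source consistent with every daughter is *t.
Position 7: Ulnikic has t, Wikulic has d. Wikulic preserves d here (none of its changes turn any other segment into d), so the proto-segment is *d.
Position 4: Ulnikic has a, Wikulic has e. Ulnikic preserves a here (none of its changes turn any other segment into a), so the proto-segment is *a.
Verify the candidate proto-form against each daughter:
Ulnikic: *yagatid
  yagatid (rule 1 does not apply)
  yagatid → yagatit   [final devoicing]
  yagatit → yagadit   [intervocalic voicing]
  giving Ulnikic yagadit.
Wikulic: *yagatid
  yagatid → yagasid   [palatalisation]
  yagasid → yegesid   [vowel merger]
  yegesid (rule 3 does not apply)
  giving Wikulic yegesid.
*yagatid is the unique common source.

*yagatid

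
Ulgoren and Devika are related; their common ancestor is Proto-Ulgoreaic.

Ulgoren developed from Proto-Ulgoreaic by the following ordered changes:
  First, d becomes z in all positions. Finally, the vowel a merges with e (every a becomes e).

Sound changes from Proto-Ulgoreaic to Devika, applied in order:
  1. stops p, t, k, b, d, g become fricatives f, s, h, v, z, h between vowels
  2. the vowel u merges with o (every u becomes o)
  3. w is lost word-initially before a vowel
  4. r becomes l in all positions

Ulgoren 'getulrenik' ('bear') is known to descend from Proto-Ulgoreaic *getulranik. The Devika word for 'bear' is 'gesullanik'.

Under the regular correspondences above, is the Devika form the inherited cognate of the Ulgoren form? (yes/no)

no

Derive the expected Devika reflex of *getulranik:
Devika: start from *getulranik.
  rule 1 (intervocalic lenition): getulranik → gesulranik
  rule 2 (vowel merger): gesulranik → gesolranik
  rule 3: no change — gesolranik
  rule 4 (unconditioned shift): gesolranik → gesollanik
  ⇒ Devika gesollanik
The regular Devika reflex would be 'gesollanik', but the attested form is 'gesullanik'. The correspondence is irregular, so they are not cognates (the Devika form has a different source).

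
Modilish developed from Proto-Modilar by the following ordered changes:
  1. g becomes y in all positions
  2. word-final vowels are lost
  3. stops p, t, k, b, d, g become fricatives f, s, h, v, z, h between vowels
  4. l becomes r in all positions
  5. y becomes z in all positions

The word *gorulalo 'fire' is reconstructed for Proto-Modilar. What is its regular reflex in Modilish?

zorurar

Modilish: start from *gorulalo.
  rule 1 (unconditioned shift): gorulalo → yorulalo
  rule 2 (apocope): yorulalo → yorulal
  rule 3: no change — yorulal
  rule 4 (unconditioned shift): yorulal → yorurar
  rule 5 (unconditioned shift): yorurar → zorurar
  ⇒ Modilish zorurar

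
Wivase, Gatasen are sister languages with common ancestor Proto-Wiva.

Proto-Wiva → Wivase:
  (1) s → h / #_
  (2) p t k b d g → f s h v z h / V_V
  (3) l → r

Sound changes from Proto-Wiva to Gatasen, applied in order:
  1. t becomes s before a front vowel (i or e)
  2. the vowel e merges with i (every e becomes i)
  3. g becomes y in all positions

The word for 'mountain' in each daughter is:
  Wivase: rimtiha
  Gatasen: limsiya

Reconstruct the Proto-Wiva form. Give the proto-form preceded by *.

Position 1: Wivase has r, Gatasen has l. Gatasen preserves l here (none of its changes turn any other segment into l), so the proto-segment is *l.
Position 6: Wivase has h, Gatasen has y. Taking the neighbouring segments as reconstructed: Wivase h could go back to *k or *g or *h; Gatasen y could go back to *g or *y — the one source consistent with every daughter is *g.
Position 4: Wivase has t, Gatasen has s. Wivase preserves t here (none of its changes turn any other segment into t), so the proto-segment is *t.
The remaining positions agree across the daughters. Check the candidate against every language:
Wivase: *limtiga
  limtiga (rule 1 does not apply)
  limtiga → limtiha   [intervocalic lenition]
  limtiha → rimtiha   [unconditioned shift]
  giving Wivase rimtiha.
Gatasen: *limtiga
  limtiga → limsiga   [palatalisation]
  limsiga (rule 2 does not apply)
  limsiga → limsiya   [unconditioned shift]
  giving Gatasen limsiya.
No other proto-form is consistent with every reflex, so the reconstruction is *limtiga.

*limtiga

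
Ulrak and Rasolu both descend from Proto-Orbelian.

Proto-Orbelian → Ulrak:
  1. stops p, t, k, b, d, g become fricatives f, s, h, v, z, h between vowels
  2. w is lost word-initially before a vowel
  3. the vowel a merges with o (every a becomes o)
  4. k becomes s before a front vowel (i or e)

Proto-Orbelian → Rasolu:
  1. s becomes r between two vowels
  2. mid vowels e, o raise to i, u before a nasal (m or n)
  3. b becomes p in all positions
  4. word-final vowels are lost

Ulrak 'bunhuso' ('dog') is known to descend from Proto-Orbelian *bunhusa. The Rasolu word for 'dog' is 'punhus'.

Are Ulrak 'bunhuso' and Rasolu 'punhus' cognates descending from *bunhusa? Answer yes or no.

no

Derive the expected Rasolu reflex of *bunhusa:
Rasolu: *bunhusa
  bunhusa → bunhura   [rhotacism]
  bunhura (rule 2 does not apply)
  bunhura → punhura   [unconditioned shift]
  punhura → punhur   [apocope]
  giving Rasolu punhur.
The regular Rasolu reflex would be 'punhur', but the attested form is 'punhus'. The correspondence is irregular, so they are not cognates (the Rasolu form has a different source).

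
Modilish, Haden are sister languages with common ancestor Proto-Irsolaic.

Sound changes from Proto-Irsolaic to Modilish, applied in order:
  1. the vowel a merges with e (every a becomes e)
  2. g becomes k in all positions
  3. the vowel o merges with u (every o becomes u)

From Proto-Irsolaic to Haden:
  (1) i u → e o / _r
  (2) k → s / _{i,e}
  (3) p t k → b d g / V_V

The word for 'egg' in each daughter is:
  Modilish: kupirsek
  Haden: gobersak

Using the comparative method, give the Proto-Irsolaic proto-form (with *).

*gopirsak

Position 4: Modilish has i, Haden has e. Modilish preserves i here (none of its changes turn any other segment into i), so the proto-segment is *i.
Position 2: Modilish has u, Haden has o. Taking the neighbouring segments as reconstructed: Modilish u could go back to *o or *u; Haden o can only go back to *o — the one source consistent with every daughter is *o.
This points to *gopirsak. Verify forward in each daughter:
Modilish: *gopirsak > gopirsek > kopirsek > kupirsek  (by vowel merger, unconditioned shift, vowel merger)
Haden: start from *gopirsak.
  rule 1 (pre-rhotic lowering): gopirsak → gopersak
  rule 2: no change — gopersak
  rule 3 (intervocalic voicing): gopersak → gobersak
  ⇒ Haden gobersak
No other proto-form is consistent with every reflex, so the reconstruction is *gopirsak.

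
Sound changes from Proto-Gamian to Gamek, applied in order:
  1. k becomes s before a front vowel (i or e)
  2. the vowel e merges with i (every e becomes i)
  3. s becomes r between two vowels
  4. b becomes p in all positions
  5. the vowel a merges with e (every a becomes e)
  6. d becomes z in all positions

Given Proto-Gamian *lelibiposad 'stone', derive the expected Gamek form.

Gamek: start from *lelibiposad.
  rule 1: no change — lelibiposad
  rule 2 (vowel merger): lelibiposad → lilibiposad
  rule 3 (rhotacism): lilibiposad → lilibiporad
  rule 4 (unconditioned shift): lilibiporad → lilipiporad
  rule 5 (vowel merger): lilipiporad → lilipipored
  rule 6 (unconditioned shift): lilipipored → lilipiporez
  ⇒ Gamek lilipiporez

lilipiporez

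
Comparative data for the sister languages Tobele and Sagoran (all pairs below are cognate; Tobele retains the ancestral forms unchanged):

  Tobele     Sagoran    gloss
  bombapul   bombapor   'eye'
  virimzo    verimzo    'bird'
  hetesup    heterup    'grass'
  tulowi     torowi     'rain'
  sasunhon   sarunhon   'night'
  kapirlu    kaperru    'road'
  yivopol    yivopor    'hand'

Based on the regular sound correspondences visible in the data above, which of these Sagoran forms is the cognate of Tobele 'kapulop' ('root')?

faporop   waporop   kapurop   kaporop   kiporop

kaporop

bombapul ~ bombapor, tulowi ~ torowi — Tobele u corresponds to Sagoran o after a consonant, before a consonant other than r, m, n, p, b, f, v.
tulowi ~ torowi — Tobele l corresponds to Sagoran r between vowels (before a back vowel).
Applying these to Tobele 'kapulop':
  kapulop → kapolop   (u→o after a consonant, before a consonant other than r, m, n, p, b, f, v)
  kapolop → kaporop   (l→r between vowels (before a back vowel))
So the Sagoran cognate is 'kaporop'.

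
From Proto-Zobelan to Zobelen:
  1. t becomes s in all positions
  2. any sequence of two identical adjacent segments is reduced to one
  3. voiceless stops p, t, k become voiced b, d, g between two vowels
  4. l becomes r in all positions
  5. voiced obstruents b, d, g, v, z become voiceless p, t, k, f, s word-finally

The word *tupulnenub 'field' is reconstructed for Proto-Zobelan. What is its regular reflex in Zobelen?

Zobelen: *tupulnenub
  tupulnenub → supulnenub   [unconditioned shift]
  supulnenub (rule 2 does not apply)
  supulnenub → subulnenub   [intervocalic voicing]
  subulnenub → suburnenub   [unconditioned shift]
  suburnenub → suburnenup   [final devoicing]
  giving Zobelen suburnenup.

suburnenup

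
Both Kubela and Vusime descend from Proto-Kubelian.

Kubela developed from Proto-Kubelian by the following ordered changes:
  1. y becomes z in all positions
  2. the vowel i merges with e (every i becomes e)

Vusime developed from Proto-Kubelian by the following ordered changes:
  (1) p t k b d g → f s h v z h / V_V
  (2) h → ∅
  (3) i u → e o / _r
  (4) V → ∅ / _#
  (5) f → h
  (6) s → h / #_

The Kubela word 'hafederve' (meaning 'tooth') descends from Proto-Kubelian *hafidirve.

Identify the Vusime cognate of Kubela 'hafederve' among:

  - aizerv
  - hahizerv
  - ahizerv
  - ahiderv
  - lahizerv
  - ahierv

Vusime: *hafidirve
  hafidirve → hafizirve   [intervocalic lenition]
  hafizirve → afizirve   [h-loss]
  afizirve → afizerve   [pre-rhotic lowering]
  afizerve → afizerv   [apocope]
  afizerv → ahizerv   [unconditioned shift]
  ahizerv (rule 6 does not apply)
  giving Vusime ahizerv.

ahizerv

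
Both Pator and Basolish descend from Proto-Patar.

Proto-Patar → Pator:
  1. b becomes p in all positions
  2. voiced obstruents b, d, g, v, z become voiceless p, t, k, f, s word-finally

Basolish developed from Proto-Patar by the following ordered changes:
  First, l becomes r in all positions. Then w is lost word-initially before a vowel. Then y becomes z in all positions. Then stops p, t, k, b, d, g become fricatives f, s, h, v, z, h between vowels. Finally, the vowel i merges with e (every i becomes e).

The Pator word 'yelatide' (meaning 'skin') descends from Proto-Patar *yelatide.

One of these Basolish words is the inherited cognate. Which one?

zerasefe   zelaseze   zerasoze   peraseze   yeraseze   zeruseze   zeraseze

zeraseze

Basolish: *yelatide
  yelatide → yeratide   [unconditioned shift]
  yeratide (rule 2 does not apply)
  yeratide → zeratide   [unconditioned shift]
  zeratide → zerasize   [intervocalic lenition]
  zerasize → zeraseze   [vowel merger]
  giving Basolish zeraseze.
Among the options, 'zeraseze' alone shows every Basolish change applied in order.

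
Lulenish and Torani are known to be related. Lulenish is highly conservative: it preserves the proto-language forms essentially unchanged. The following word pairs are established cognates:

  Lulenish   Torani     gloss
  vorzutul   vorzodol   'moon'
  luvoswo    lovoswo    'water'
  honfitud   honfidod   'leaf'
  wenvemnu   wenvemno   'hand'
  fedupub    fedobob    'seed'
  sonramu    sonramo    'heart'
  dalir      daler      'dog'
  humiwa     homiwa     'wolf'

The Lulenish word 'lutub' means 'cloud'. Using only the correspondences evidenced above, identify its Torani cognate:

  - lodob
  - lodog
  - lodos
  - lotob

vorzutul ~ vorzodol, honfitud ~ honfidod — Lulenish u corresponds to Torani o after a consonant, before a consonant other than r, m, n, p, b, f, v.
vorzutul ~ vorzodol, honfitud ~ honfidod — Lulenish t corresponds to Torani d between vowels (before a back vowel).
fedupub ~ fedobob — Lulenish u corresponds to Torani o after a consonant, before a labial obstruent.
Applying these to Lulenish 'lutub':
  lutub → lotub   (u→o after a consonant, before a consonant other than r, m, n, p, b, f, v)
  lotub → lodub   (t→d between vowels (before a back vowel))
  lodub → lodob   (u→o after a consonant, before a labial obstruent)
So the Torani cognate is 'lodob'.

lodob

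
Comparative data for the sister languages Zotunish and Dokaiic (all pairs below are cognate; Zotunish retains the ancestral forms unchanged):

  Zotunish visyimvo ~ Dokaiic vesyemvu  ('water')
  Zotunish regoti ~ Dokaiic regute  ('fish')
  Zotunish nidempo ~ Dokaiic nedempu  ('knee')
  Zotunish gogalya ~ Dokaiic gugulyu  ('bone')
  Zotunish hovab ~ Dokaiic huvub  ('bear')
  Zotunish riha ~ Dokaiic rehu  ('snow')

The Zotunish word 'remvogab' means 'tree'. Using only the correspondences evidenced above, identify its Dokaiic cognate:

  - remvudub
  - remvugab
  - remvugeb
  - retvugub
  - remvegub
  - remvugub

regoti ~ regute, gogalya ~ gugulyu — Zotunish o corresponds to Dokaiic u after a consonant, before a consonant other than r, m, n, p, b, f, v.
hovab ~ huvub — Zotunish a corresponds to Dokaiic u after a consonant, before a labial obstruent.
Applying these to Zotunish 'remvogab':
  remvogab → remvugab   (o→u after a consonant, before a consonant other than r, m, n, p, b, f, v)
  remvugab → remvugub   (a→u after a consonant, before a labial obstruent)
So the Dokaiic cognate is 'remvugub'.

remvugub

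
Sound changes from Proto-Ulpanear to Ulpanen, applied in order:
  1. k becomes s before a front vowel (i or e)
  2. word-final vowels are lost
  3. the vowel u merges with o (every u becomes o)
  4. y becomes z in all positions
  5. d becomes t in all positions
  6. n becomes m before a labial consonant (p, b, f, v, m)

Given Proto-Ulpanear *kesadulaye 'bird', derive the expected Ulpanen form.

Ulpanen: start from *kesadulaye.
  rule 1 (palatalisation): kesadulaye → sesadulaye
  rule 2 (apocope): sesadulaye → sesadulay
  rule 3 (vowel merger): sesadulay → sesadolay
  rule 4 (unconditioned shift): sesadolay → sesadolaz
  rule 5 (unconditioned shift): sesadolaz → sesatolaz
  rule 6: no change — sesatolaz
  ⇒ Ulpanen sesatolaz

sesatolaz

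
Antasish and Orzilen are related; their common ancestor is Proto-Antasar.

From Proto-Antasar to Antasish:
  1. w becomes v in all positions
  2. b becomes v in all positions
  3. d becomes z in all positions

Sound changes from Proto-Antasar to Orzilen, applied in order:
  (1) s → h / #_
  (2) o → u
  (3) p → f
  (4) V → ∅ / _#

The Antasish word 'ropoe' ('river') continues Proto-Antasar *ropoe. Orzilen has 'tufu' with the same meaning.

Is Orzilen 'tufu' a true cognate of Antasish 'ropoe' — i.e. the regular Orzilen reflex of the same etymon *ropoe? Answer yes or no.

no

Derive the expected Orzilen reflex of *ropoe:
Orzilen: *ropoe
  ropoe (rule 1 does not apply)
  ropoe → rupue   [vowel merger]
  rupue → rufue   [unconditioned shift]
  rufue → rufu   [apocope]
  giving Orzilen rufu.
The regular Orzilen reflex would be 'rufu', but the attested form is 'tufu'. The correspondence is irregular, so they are not cognates (the Orzilen form has a different source).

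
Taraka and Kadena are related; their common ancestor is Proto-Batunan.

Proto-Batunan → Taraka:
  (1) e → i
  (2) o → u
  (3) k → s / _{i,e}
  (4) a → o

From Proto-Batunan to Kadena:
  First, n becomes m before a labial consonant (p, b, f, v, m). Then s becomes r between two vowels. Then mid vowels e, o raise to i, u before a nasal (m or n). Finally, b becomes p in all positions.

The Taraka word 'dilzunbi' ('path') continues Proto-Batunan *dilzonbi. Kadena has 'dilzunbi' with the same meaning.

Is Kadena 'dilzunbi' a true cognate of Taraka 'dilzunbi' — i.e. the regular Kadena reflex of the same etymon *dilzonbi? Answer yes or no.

Derive the expected Kadena reflex of *dilzonbi:
Kadena: start from *dilzonbi.
  rule 1 (nasal place assimilation): dilzonbi → dilzombi
  rule 2: no change — dilzombi
  rule 3 (pre-nasal raising): dilzombi → dilzumbi
  rule 4 (unconditioned shift): dilzumbi → dilzumpi
  ⇒ Kadena dilzumpi
The regular Kadena reflex would be 'dilzumpi', but the attested form is 'dilzunbi'. The correspondence is irregular, so they are not cognates (the Kadena form has a different source).

no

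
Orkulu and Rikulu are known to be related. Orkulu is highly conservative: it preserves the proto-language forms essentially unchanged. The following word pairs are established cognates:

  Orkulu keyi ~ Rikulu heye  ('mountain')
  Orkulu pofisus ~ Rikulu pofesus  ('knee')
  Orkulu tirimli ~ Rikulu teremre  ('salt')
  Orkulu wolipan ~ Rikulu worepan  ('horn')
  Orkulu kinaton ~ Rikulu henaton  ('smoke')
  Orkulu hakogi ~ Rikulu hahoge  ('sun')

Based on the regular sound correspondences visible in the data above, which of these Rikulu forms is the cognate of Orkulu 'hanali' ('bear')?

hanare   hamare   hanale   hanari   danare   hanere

hanare

wolipan ~ worepan — Orkulu l corresponds to Rikulu r between vowels (before a front vowel).
keyi ~ heye, tirimli ~ teremre — Orkulu i corresponds to Rikulu e word-finally.
Applying these to Orkulu 'hanali':
  hanali → hanari   (l→r between vowels (before a front vowel))
  hanari → hanare   (i→e word-finally)
So the Rikulu cognate is 'hanare'.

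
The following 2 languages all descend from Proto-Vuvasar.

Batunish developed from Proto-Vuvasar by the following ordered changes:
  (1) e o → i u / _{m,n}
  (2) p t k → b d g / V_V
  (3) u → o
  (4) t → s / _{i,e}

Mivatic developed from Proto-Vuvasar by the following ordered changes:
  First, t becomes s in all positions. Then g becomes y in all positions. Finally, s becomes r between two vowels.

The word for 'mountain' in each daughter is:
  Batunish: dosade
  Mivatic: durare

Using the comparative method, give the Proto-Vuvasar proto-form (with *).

*dusate

Position 5: Batunish has d, Mivatic has r. Taking the neighbouring segments as reconstructed: Batunish d could go back to *t or *d; Mivatic r could go back to *t or *s or *r — the one source consistent with every daughter is *t.
Position 3: Batunish has s, Mivatic has r. Taking the neighbouring segments as reconstructed: Batunish s can only go back to *s; Mivatic r could go back to *t or *s or *r — the one source consistent with every daughter is *s.
Position 2: Batunish has o, Mivatic has u. Mivatic preserves u here (none of its changes turn any other segment into u), so the proto-segment is *u.
This points to *dusate. Verify forward in each daughter:
Batunish: *dusate > dusade > dosade  (by intervocalic voicing, vowel merger)
Mivatic: start from *dusate.
  rule 1 (unconditioned shift): dusate → dusase
  rule 2: no change — dusase
  rule 3 (rhotacism): dusase → durare
  ⇒ Mivatic durare
Only *dusate yields all of Batunish dosade, Mivatic durare.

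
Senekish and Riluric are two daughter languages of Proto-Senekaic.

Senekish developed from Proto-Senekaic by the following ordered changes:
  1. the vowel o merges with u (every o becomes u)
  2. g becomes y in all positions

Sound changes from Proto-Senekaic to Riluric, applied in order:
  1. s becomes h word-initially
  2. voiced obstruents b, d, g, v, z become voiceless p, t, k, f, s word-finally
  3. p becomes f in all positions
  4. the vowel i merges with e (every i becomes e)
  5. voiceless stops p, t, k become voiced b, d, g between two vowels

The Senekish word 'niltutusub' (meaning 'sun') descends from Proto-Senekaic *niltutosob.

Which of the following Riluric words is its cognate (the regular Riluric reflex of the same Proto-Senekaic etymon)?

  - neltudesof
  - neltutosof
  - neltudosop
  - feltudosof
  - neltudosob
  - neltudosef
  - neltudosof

Riluric: start from *niltutosob.
  rule 1: no change — niltutosob
  rule 2 (final devoicing): niltutosob → niltutosop
  rule 3 (unconditioned shift): niltutosop → niltutosof
  rule 4 (vowel merger): niltutosof → neltutosof
  rule 5 (intervocalic voicing): neltutosof → neltudosof
  ⇒ Riluric neltudosof
Only 'neltudosof' matches the regular Riluric development of *niltutosob.

neltudosof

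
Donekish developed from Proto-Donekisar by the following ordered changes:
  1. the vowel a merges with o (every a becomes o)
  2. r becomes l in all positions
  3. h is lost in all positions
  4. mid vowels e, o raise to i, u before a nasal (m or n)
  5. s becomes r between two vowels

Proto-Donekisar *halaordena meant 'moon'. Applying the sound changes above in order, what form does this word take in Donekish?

Donekish: *halaordena > holoordeno > holooldeno > olooldeno > olooldino  (by vowel merger, unconditioned shift, h-loss, pre-nasal raising)

olooldino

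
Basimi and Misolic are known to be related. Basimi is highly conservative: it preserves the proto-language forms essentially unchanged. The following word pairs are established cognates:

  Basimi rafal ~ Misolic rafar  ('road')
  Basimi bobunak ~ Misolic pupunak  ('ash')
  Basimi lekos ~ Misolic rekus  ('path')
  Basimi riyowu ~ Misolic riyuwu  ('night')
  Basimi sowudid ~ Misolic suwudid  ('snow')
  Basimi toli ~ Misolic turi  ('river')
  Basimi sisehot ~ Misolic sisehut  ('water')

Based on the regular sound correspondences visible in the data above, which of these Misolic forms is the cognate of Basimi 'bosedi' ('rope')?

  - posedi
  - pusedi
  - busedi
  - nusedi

bobunak ~ pupunak — Basimi b corresponds to Misolic p word-initially before a back vowel.
lekos ~ rekus, riyowu ~ riyuwu — Basimi o corresponds to Misolic u after a consonant, before a consonant other than r, m, n, p, b, f, v.
Applying these to Basimi 'bosedi':
  bosedi → posedi   (b→p word-initially before a back vowel)
  posedi → pusedi   (o→u after a consonant, before a consonant other than r, m, n, p, b, f, v)
So the Misolic cognate is 'pusedi'.

pusedi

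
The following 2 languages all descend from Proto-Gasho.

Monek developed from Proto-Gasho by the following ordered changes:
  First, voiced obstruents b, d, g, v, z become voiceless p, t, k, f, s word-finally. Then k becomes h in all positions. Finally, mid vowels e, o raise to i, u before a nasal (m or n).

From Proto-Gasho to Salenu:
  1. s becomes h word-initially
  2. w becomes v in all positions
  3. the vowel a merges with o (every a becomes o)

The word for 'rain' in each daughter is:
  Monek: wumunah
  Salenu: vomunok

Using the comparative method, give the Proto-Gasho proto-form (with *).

Position 2: Monek has u, Salenu has o. Taking the neighbouring segments as reconstructed: Monek u could go back to *o or *u; Salenu o could go back to *a or *o — the one source consistent with every daughter is *o.
Position 1: Monek has w, Salenu has v. Monek preserves w here (none of its changes turn any other segment into w), so the proto-segment is *w.
This points to *womunak. Verify forward in each daughter:
Monek: *womunak > womunah > wumunah  (by unconditioned shift, pre-nasal raising)
Salenu: start from *womunak.
  rule 1: no change — womunak
  rule 2 (unconditioned shift): womunak → vomunak
  rule 3 (vowel merger): vomunak → vomunok
  ⇒ Salenu vomunok
No other proto-form is consistent with every reflex, so the reconstruction is *womunak.

*womunak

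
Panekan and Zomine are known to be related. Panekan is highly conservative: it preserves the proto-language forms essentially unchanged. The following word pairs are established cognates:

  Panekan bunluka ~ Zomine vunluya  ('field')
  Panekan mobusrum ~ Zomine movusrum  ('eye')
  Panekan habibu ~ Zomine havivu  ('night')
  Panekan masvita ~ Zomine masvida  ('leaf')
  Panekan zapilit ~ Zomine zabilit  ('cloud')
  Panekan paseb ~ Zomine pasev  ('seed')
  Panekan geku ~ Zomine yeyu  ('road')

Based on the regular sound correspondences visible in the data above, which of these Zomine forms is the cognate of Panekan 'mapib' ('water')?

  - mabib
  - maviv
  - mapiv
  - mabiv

zapilit ~ zabilit — Panekan p corresponds to Zomine b between vowels (before a front vowel).
paseb ~ pasev — Panekan b corresponds to Zomine v word-finally.
Applying these to Panekan 'mapib':
  mapib → mabib   (p→b between vowels (before a front vowel))
  mabib → mabiv   (b→v word-finally)
So the Zomine cognate is 'mabiv'.

mabiv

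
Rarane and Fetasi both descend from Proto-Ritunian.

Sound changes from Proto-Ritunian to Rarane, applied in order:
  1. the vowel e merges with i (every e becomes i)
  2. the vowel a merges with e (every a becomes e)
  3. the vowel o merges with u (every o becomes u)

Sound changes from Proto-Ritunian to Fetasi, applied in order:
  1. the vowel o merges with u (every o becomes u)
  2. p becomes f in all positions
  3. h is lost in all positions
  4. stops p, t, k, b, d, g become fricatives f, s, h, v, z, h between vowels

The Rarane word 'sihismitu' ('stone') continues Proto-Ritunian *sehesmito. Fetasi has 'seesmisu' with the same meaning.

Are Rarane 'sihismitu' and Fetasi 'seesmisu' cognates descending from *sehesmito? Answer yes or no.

Derive the expected Fetasi reflex of *sehesmito:
Fetasi: start from *sehesmito.
  rule 1 (vowel merger): sehesmito → sehesmitu
  rule 2: no change — sehesmitu
  rule 3 (h-loss): sehesmitu → seesmitu
  rule 4 (intervocalic lenition): seesmitu → seesmisu
  ⇒ Fetasi seesmisu
Fetasi 'seesmisu' matches the regular reflex exactly, so the pair is cognate.

yes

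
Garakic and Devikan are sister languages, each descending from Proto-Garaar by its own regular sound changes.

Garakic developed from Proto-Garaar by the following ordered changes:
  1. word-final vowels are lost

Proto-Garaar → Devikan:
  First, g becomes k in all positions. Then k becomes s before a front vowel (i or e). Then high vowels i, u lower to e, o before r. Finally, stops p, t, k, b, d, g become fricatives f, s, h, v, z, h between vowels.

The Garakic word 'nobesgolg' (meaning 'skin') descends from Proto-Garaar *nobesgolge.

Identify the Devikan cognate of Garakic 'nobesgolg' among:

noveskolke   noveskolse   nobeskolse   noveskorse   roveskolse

noveskolse

Devikan: *nobesgolge
  nobesgolge → nobeskolke   [unconditioned shift]
  nobeskolke → nobeskolse   [palatalisation]
  nobeskolse (rule 3 does not apply)
  nobeskolse → noveskolse   [intervocalic lenition]
  giving Devikan noveskolse.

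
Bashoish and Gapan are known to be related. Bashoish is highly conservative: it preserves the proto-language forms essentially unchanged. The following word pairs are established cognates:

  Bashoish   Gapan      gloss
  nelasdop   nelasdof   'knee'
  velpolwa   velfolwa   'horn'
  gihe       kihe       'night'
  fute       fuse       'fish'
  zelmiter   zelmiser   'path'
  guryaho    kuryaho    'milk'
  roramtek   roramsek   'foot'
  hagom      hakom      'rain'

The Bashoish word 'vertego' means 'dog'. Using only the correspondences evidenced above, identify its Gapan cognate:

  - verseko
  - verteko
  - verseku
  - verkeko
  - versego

roramtek ~ roramsek — Bashoish t corresponds to Gapan s after a consonant, before a front vowel.
hagom ~ hakom — Bashoish g corresponds to Gapan k between vowels (before a back vowel).
Applying these to Bashoish 'vertego':
  vertego → versego   (t→s after a consonant, before a front vowel)
  versego → verseko   (g→k between vowels (before a back vowel))
So the Gapan cognate is 'verseko'.

verseko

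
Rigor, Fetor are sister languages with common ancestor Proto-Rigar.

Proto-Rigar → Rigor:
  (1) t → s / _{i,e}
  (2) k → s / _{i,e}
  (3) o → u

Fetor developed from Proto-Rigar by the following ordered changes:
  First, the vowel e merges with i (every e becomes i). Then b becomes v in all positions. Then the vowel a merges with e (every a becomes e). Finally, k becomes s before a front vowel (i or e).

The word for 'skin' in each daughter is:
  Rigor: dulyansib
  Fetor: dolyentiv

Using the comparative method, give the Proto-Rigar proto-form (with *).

Position 2: Rigor has u, Fetor has o. Fetor preserves o here (none of its changes turn any other segment into o), so the proto-segment is *o.
Position 9: Rigor has b, Fetor has v. Rigor preserves b here (none of its changes turn any other segment into b), so the proto-segment is *b.
Verify the candidate proto-form against each daughter:
Rigor: *dolyantib
  dolyantib → dolyansib   [palatalisation]
  dolyansib (rule 2 does not apply)
  dolyansib → dulyansib   [vowel merger]
  giving Rigor dulyansib.
Fetor: *dolyantib > dolyantiv > dolyentiv  (by unconditioned shift, vowel merger)
*dolyantib is the unique common source.

*dolyantib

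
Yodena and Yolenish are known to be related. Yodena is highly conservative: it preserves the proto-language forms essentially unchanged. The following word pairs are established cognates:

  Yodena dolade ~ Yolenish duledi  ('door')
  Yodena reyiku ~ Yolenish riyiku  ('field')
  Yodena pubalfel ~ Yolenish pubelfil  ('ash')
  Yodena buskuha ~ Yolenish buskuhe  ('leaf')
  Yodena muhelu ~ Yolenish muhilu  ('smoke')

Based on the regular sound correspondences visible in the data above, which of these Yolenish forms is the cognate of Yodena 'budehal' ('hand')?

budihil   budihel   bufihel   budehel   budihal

budihel

reyiku ~ riyiku, pubalfel ~ pubelfil — Yodena e corresponds to Yolenish i after a consonant, before a consonant other than r, m, n, p, b, f, v.
dolade ~ duledi, pubalfel ~ pubelfil — Yodena a corresponds to Yolenish e after a consonant, before a consonant other than r, m, n, p, b, f, v.
Applying these to Yodena 'budehal':
  budehal → budihal   (e→i after a consonant, before a consonant other than r, m, n, p, b, f, v)
  budihal → budihel   (a→e after a consonant, before a consonant other than r, m, n, p, b, f, v)
So the Yolenish cognate is 'budihel'.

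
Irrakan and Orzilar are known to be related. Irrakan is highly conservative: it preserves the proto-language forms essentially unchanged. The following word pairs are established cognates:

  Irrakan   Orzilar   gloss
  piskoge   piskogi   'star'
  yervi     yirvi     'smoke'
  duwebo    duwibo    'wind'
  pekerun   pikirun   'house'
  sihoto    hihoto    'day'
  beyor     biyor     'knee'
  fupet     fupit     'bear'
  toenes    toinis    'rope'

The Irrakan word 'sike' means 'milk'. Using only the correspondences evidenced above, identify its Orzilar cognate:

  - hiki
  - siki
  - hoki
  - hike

hiki

sihoto ~ hihoto — Irrakan s corresponds to Orzilar h word-initially before a front vowel.
piskoge ~ piskogi — Irrakan e corresponds to Orzilar i word-finally.
Applying these to Irrakan 'sike':
  sike → hike   (s→h word-initially before a front vowel)
  hike → hiki   (e→i word-finally)
So the Orzilar cognate is 'hiki'.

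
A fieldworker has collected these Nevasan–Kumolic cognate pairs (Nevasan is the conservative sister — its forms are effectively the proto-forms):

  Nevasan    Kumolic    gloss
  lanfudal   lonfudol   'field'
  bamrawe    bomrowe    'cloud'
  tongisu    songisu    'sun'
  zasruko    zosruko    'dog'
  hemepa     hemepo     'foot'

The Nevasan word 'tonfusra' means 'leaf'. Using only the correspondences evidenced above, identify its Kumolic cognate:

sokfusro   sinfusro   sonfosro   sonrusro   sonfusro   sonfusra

tongisu ~ songisu — Nevasan t corresponds to Kumolic s word-initially before a back vowel.
hemepa ~ hemepo — Nevasan a corresponds to Kumolic o word-finally.
Applying these to Nevasan 'tonfusra':
  tonfusra → sonfusra   (t→s word-initially before a back vowel)
  sonfusra → sonfusro   (a→o word-finally)
So the Kumolic cognate is 'sonfusro'.

sonfusro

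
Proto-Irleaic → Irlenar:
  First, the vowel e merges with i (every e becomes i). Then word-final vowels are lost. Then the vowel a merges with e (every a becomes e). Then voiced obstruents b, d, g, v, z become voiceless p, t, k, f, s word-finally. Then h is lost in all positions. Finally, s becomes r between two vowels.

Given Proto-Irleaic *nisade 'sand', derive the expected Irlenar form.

niret

Irlenar: *nisade > nisadi > nisad > nised > niset > niret  (by vowel merger, apocope, vowel merger, final devoicing, rhotacism)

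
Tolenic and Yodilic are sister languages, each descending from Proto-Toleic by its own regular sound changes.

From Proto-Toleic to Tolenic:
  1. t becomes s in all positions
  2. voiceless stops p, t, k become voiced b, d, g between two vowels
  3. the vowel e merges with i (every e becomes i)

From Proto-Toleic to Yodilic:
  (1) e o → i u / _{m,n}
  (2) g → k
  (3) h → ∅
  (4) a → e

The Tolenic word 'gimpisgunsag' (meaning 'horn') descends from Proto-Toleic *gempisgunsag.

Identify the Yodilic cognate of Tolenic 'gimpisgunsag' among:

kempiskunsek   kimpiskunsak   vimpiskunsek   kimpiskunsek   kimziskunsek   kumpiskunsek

Yodilic: *gempisgunsag > gimpisgunsag > kimpiskunsak > kimpiskunsek  (by pre-nasal raising, unconditioned shift, vowel merger)
The other candidates each miss or misapply at least one Yodilic change.

kimpiskunsek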